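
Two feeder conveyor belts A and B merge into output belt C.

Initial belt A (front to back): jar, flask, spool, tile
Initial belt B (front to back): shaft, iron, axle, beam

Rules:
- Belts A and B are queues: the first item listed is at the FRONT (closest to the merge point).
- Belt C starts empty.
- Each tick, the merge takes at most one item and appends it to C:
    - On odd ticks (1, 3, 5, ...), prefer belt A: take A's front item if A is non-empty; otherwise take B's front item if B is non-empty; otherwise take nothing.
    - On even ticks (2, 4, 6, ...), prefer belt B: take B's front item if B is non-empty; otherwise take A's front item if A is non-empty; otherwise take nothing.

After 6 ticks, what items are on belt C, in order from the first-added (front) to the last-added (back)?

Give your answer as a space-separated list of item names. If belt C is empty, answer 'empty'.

Answer: jar shaft flask iron spool axle

Derivation:
Tick 1: prefer A, take jar from A; A=[flask,spool,tile] B=[shaft,iron,axle,beam] C=[jar]
Tick 2: prefer B, take shaft from B; A=[flask,spool,tile] B=[iron,axle,beam] C=[jar,shaft]
Tick 3: prefer A, take flask from A; A=[spool,tile] B=[iron,axle,beam] C=[jar,shaft,flask]
Tick 4: prefer B, take iron from B; A=[spool,tile] B=[axle,beam] C=[jar,shaft,flask,iron]
Tick 5: prefer A, take spool from A; A=[tile] B=[axle,beam] C=[jar,shaft,flask,iron,spool]
Tick 6: prefer B, take axle from B; A=[tile] B=[beam] C=[jar,shaft,flask,iron,spool,axle]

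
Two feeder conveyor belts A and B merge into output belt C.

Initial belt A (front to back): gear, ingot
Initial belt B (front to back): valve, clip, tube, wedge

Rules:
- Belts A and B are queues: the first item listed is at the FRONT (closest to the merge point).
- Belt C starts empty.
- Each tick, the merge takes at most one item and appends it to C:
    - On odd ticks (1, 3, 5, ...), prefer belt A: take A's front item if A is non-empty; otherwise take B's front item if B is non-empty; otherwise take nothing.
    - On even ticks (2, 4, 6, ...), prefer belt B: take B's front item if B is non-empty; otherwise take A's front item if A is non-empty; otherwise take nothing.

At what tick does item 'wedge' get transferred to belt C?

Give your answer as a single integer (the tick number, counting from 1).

Answer: 6

Derivation:
Tick 1: prefer A, take gear from A; A=[ingot] B=[valve,clip,tube,wedge] C=[gear]
Tick 2: prefer B, take valve from B; A=[ingot] B=[clip,tube,wedge] C=[gear,valve]
Tick 3: prefer A, take ingot from A; A=[-] B=[clip,tube,wedge] C=[gear,valve,ingot]
Tick 4: prefer B, take clip from B; A=[-] B=[tube,wedge] C=[gear,valve,ingot,clip]
Tick 5: prefer A, take tube from B; A=[-] B=[wedge] C=[gear,valve,ingot,clip,tube]
Tick 6: prefer B, take wedge from B; A=[-] B=[-] C=[gear,valve,ingot,clip,tube,wedge]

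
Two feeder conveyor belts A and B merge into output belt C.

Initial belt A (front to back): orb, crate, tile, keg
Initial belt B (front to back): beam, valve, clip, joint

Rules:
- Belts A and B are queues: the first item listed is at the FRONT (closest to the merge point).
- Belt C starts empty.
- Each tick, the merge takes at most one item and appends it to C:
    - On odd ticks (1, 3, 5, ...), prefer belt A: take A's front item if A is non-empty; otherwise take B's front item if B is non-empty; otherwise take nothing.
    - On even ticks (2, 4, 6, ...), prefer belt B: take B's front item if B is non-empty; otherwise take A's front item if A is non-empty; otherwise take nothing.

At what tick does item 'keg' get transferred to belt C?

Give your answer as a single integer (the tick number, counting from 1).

Tick 1: prefer A, take orb from A; A=[crate,tile,keg] B=[beam,valve,clip,joint] C=[orb]
Tick 2: prefer B, take beam from B; A=[crate,tile,keg] B=[valve,clip,joint] C=[orb,beam]
Tick 3: prefer A, take crate from A; A=[tile,keg] B=[valve,clip,joint] C=[orb,beam,crate]
Tick 4: prefer B, take valve from B; A=[tile,keg] B=[clip,joint] C=[orb,beam,crate,valve]
Tick 5: prefer A, take tile from A; A=[keg] B=[clip,joint] C=[orb,beam,crate,valve,tile]
Tick 6: prefer B, take clip from B; A=[keg] B=[joint] C=[orb,beam,crate,valve,tile,clip]
Tick 7: prefer A, take keg from A; A=[-] B=[joint] C=[orb,beam,crate,valve,tile,clip,keg]

Answer: 7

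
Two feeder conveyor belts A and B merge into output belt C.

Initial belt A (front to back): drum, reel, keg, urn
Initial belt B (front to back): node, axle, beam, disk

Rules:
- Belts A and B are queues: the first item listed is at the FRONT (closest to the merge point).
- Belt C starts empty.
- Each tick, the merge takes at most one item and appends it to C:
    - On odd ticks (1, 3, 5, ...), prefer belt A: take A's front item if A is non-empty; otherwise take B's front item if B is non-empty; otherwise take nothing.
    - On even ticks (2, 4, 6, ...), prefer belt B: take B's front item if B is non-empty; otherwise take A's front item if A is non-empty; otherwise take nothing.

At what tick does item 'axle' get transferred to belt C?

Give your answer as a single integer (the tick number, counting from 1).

Tick 1: prefer A, take drum from A; A=[reel,keg,urn] B=[node,axle,beam,disk] C=[drum]
Tick 2: prefer B, take node from B; A=[reel,keg,urn] B=[axle,beam,disk] C=[drum,node]
Tick 3: prefer A, take reel from A; A=[keg,urn] B=[axle,beam,disk] C=[drum,node,reel]
Tick 4: prefer B, take axle from B; A=[keg,urn] B=[beam,disk] C=[drum,node,reel,axle]

Answer: 4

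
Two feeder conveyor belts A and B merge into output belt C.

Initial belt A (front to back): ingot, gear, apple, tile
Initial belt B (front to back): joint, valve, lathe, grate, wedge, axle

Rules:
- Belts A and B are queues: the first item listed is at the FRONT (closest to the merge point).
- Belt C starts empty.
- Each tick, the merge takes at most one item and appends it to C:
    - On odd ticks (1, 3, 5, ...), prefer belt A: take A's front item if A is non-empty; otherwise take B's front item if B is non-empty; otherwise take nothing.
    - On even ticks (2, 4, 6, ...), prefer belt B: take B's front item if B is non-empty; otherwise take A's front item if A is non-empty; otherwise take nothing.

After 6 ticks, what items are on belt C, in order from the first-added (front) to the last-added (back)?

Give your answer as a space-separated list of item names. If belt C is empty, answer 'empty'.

Answer: ingot joint gear valve apple lathe

Derivation:
Tick 1: prefer A, take ingot from A; A=[gear,apple,tile] B=[joint,valve,lathe,grate,wedge,axle] C=[ingot]
Tick 2: prefer B, take joint from B; A=[gear,apple,tile] B=[valve,lathe,grate,wedge,axle] C=[ingot,joint]
Tick 3: prefer A, take gear from A; A=[apple,tile] B=[valve,lathe,grate,wedge,axle] C=[ingot,joint,gear]
Tick 4: prefer B, take valve from B; A=[apple,tile] B=[lathe,grate,wedge,axle] C=[ingot,joint,gear,valve]
Tick 5: prefer A, take apple from A; A=[tile] B=[lathe,grate,wedge,axle] C=[ingot,joint,gear,valve,apple]
Tick 6: prefer B, take lathe from B; A=[tile] B=[grate,wedge,axle] C=[ingot,joint,gear,valve,apple,lathe]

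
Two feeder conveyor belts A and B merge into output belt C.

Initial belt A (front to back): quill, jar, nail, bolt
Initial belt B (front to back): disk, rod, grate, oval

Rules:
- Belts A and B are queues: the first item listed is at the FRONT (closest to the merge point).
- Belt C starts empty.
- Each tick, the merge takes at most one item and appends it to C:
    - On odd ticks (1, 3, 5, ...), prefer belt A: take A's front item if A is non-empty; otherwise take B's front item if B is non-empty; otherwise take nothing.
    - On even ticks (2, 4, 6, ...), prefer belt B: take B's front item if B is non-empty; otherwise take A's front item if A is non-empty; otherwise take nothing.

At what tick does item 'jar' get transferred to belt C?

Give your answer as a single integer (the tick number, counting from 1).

Tick 1: prefer A, take quill from A; A=[jar,nail,bolt] B=[disk,rod,grate,oval] C=[quill]
Tick 2: prefer B, take disk from B; A=[jar,nail,bolt] B=[rod,grate,oval] C=[quill,disk]
Tick 3: prefer A, take jar from A; A=[nail,bolt] B=[rod,grate,oval] C=[quill,disk,jar]

Answer: 3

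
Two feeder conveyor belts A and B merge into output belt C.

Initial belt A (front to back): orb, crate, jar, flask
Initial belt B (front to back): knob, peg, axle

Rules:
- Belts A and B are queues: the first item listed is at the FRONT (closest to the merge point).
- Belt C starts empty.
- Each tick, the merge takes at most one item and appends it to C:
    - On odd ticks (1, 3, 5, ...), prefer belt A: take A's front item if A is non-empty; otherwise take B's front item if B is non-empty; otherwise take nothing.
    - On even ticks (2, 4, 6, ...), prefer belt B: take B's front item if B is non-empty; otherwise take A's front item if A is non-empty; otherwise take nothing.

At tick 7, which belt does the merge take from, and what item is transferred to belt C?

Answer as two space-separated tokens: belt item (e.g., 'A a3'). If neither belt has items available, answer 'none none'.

Answer: A flask

Derivation:
Tick 1: prefer A, take orb from A; A=[crate,jar,flask] B=[knob,peg,axle] C=[orb]
Tick 2: prefer B, take knob from B; A=[crate,jar,flask] B=[peg,axle] C=[orb,knob]
Tick 3: prefer A, take crate from A; A=[jar,flask] B=[peg,axle] C=[orb,knob,crate]
Tick 4: prefer B, take peg from B; A=[jar,flask] B=[axle] C=[orb,knob,crate,peg]
Tick 5: prefer A, take jar from A; A=[flask] B=[axle] C=[orb,knob,crate,peg,jar]
Tick 6: prefer B, take axle from B; A=[flask] B=[-] C=[orb,knob,crate,peg,jar,axle]
Tick 7: prefer A, take flask from A; A=[-] B=[-] C=[orb,knob,crate,peg,jar,axle,flask]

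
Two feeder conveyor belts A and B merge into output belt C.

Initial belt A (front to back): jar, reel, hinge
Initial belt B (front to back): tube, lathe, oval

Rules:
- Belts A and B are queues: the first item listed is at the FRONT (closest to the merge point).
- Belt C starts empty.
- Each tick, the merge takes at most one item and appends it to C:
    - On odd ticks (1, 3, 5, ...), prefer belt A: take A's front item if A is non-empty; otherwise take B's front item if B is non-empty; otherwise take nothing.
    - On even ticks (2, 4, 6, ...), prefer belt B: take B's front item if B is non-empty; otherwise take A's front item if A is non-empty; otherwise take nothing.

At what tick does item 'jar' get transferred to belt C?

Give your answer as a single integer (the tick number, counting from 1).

Tick 1: prefer A, take jar from A; A=[reel,hinge] B=[tube,lathe,oval] C=[jar]

Answer: 1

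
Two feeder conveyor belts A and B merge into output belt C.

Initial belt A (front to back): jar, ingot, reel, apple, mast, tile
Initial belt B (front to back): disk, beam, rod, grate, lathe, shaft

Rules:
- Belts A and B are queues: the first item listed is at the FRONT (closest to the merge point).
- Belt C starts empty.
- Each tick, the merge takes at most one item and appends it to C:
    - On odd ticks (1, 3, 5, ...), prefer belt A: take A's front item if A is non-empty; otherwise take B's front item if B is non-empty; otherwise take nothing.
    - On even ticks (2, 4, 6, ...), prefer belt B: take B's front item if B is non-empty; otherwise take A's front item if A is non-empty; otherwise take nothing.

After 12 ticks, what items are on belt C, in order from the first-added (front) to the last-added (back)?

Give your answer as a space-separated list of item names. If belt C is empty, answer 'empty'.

Tick 1: prefer A, take jar from A; A=[ingot,reel,apple,mast,tile] B=[disk,beam,rod,grate,lathe,shaft] C=[jar]
Tick 2: prefer B, take disk from B; A=[ingot,reel,apple,mast,tile] B=[beam,rod,grate,lathe,shaft] C=[jar,disk]
Tick 3: prefer A, take ingot from A; A=[reel,apple,mast,tile] B=[beam,rod,grate,lathe,shaft] C=[jar,disk,ingot]
Tick 4: prefer B, take beam from B; A=[reel,apple,mast,tile] B=[rod,grate,lathe,shaft] C=[jar,disk,ingot,beam]
Tick 5: prefer A, take reel from A; A=[apple,mast,tile] B=[rod,grate,lathe,shaft] C=[jar,disk,ingot,beam,reel]
Tick 6: prefer B, take rod from B; A=[apple,mast,tile] B=[grate,lathe,shaft] C=[jar,disk,ingot,beam,reel,rod]
Tick 7: prefer A, take apple from A; A=[mast,tile] B=[grate,lathe,shaft] C=[jar,disk,ingot,beam,reel,rod,apple]
Tick 8: prefer B, take grate from B; A=[mast,tile] B=[lathe,shaft] C=[jar,disk,ingot,beam,reel,rod,apple,grate]
Tick 9: prefer A, take mast from A; A=[tile] B=[lathe,shaft] C=[jar,disk,ingot,beam,reel,rod,apple,grate,mast]
Tick 10: prefer B, take lathe from B; A=[tile] B=[shaft] C=[jar,disk,ingot,beam,reel,rod,apple,grate,mast,lathe]
Tick 11: prefer A, take tile from A; A=[-] B=[shaft] C=[jar,disk,ingot,beam,reel,rod,apple,grate,mast,lathe,tile]
Tick 12: prefer B, take shaft from B; A=[-] B=[-] C=[jar,disk,ingot,beam,reel,rod,apple,grate,mast,lathe,tile,shaft]

Answer: jar disk ingot beam reel rod apple grate mast lathe tile shaft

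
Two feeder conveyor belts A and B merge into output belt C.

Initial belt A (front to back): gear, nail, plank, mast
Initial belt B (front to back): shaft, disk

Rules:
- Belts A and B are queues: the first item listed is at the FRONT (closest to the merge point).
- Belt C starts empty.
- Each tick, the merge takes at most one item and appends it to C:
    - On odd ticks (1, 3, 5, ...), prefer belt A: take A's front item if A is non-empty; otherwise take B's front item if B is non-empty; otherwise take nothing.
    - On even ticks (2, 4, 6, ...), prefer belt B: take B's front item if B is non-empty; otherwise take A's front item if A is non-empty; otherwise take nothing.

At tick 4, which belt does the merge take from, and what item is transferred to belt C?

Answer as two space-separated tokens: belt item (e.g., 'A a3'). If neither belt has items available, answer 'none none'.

Answer: B disk

Derivation:
Tick 1: prefer A, take gear from A; A=[nail,plank,mast] B=[shaft,disk] C=[gear]
Tick 2: prefer B, take shaft from B; A=[nail,plank,mast] B=[disk] C=[gear,shaft]
Tick 3: prefer A, take nail from A; A=[plank,mast] B=[disk] C=[gear,shaft,nail]
Tick 4: prefer B, take disk from B; A=[plank,mast] B=[-] C=[gear,shaft,nail,disk]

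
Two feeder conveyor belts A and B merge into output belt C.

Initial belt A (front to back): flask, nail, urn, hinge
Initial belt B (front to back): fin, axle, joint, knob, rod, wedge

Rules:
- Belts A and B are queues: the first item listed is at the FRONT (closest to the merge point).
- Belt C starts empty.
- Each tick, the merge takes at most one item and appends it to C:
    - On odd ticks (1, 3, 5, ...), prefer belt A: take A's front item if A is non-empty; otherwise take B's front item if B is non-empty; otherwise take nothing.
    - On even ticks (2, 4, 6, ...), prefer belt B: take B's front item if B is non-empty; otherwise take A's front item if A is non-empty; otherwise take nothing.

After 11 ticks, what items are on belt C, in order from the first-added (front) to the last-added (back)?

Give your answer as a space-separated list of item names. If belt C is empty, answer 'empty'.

Tick 1: prefer A, take flask from A; A=[nail,urn,hinge] B=[fin,axle,joint,knob,rod,wedge] C=[flask]
Tick 2: prefer B, take fin from B; A=[nail,urn,hinge] B=[axle,joint,knob,rod,wedge] C=[flask,fin]
Tick 3: prefer A, take nail from A; A=[urn,hinge] B=[axle,joint,knob,rod,wedge] C=[flask,fin,nail]
Tick 4: prefer B, take axle from B; A=[urn,hinge] B=[joint,knob,rod,wedge] C=[flask,fin,nail,axle]
Tick 5: prefer A, take urn from A; A=[hinge] B=[joint,knob,rod,wedge] C=[flask,fin,nail,axle,urn]
Tick 6: prefer B, take joint from B; A=[hinge] B=[knob,rod,wedge] C=[flask,fin,nail,axle,urn,joint]
Tick 7: prefer A, take hinge from A; A=[-] B=[knob,rod,wedge] C=[flask,fin,nail,axle,urn,joint,hinge]
Tick 8: prefer B, take knob from B; A=[-] B=[rod,wedge] C=[flask,fin,nail,axle,urn,joint,hinge,knob]
Tick 9: prefer A, take rod from B; A=[-] B=[wedge] C=[flask,fin,nail,axle,urn,joint,hinge,knob,rod]
Tick 10: prefer B, take wedge from B; A=[-] B=[-] C=[flask,fin,nail,axle,urn,joint,hinge,knob,rod,wedge]
Tick 11: prefer A, both empty, nothing taken; A=[-] B=[-] C=[flask,fin,nail,axle,urn,joint,hinge,knob,rod,wedge]

Answer: flask fin nail axle urn joint hinge knob rod wedge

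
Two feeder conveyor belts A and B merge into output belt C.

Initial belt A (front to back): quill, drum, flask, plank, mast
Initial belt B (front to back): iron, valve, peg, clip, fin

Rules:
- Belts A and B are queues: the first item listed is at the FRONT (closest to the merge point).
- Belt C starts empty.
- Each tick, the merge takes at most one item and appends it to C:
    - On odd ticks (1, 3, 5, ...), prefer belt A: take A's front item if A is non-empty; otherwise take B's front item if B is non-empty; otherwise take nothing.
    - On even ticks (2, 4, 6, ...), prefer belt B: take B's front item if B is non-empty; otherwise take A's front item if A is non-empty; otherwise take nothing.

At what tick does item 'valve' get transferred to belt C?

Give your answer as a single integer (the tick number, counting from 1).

Answer: 4

Derivation:
Tick 1: prefer A, take quill from A; A=[drum,flask,plank,mast] B=[iron,valve,peg,clip,fin] C=[quill]
Tick 2: prefer B, take iron from B; A=[drum,flask,plank,mast] B=[valve,peg,clip,fin] C=[quill,iron]
Tick 3: prefer A, take drum from A; A=[flask,plank,mast] B=[valve,peg,clip,fin] C=[quill,iron,drum]
Tick 4: prefer B, take valve from B; A=[flask,plank,mast] B=[peg,clip,fin] C=[quill,iron,drum,valve]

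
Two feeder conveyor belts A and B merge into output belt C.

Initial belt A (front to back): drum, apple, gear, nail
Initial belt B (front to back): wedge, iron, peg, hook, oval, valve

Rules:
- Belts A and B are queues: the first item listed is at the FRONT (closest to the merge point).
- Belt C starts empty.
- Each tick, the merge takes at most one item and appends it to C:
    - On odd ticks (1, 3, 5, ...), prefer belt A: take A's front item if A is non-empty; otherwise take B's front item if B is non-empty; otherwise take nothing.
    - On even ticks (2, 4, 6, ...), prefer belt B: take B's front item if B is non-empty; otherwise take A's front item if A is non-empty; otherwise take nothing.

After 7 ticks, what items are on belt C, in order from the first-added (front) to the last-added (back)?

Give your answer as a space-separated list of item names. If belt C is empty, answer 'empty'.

Tick 1: prefer A, take drum from A; A=[apple,gear,nail] B=[wedge,iron,peg,hook,oval,valve] C=[drum]
Tick 2: prefer B, take wedge from B; A=[apple,gear,nail] B=[iron,peg,hook,oval,valve] C=[drum,wedge]
Tick 3: prefer A, take apple from A; A=[gear,nail] B=[iron,peg,hook,oval,valve] C=[drum,wedge,apple]
Tick 4: prefer B, take iron from B; A=[gear,nail] B=[peg,hook,oval,valve] C=[drum,wedge,apple,iron]
Tick 5: prefer A, take gear from A; A=[nail] B=[peg,hook,oval,valve] C=[drum,wedge,apple,iron,gear]
Tick 6: prefer B, take peg from B; A=[nail] B=[hook,oval,valve] C=[drum,wedge,apple,iron,gear,peg]
Tick 7: prefer A, take nail from A; A=[-] B=[hook,oval,valve] C=[drum,wedge,apple,iron,gear,peg,nail]

Answer: drum wedge apple iron gear peg nail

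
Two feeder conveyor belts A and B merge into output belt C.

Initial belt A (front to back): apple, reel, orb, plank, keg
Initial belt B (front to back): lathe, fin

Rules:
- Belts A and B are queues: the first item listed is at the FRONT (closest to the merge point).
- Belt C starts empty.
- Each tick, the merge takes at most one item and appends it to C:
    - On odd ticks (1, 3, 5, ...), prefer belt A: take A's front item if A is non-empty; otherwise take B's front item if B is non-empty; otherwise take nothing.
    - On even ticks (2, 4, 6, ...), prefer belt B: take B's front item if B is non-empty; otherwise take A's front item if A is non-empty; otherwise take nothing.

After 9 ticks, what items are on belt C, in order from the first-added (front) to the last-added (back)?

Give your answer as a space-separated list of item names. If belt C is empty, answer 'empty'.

Answer: apple lathe reel fin orb plank keg

Derivation:
Tick 1: prefer A, take apple from A; A=[reel,orb,plank,keg] B=[lathe,fin] C=[apple]
Tick 2: prefer B, take lathe from B; A=[reel,orb,plank,keg] B=[fin] C=[apple,lathe]
Tick 3: prefer A, take reel from A; A=[orb,plank,keg] B=[fin] C=[apple,lathe,reel]
Tick 4: prefer B, take fin from B; A=[orb,plank,keg] B=[-] C=[apple,lathe,reel,fin]
Tick 5: prefer A, take orb from A; A=[plank,keg] B=[-] C=[apple,lathe,reel,fin,orb]
Tick 6: prefer B, take plank from A; A=[keg] B=[-] C=[apple,lathe,reel,fin,orb,plank]
Tick 7: prefer A, take keg from A; A=[-] B=[-] C=[apple,lathe,reel,fin,orb,plank,keg]
Tick 8: prefer B, both empty, nothing taken; A=[-] B=[-] C=[apple,lathe,reel,fin,orb,plank,keg]
Tick 9: prefer A, both empty, nothing taken; A=[-] B=[-] C=[apple,lathe,reel,fin,orb,plank,keg]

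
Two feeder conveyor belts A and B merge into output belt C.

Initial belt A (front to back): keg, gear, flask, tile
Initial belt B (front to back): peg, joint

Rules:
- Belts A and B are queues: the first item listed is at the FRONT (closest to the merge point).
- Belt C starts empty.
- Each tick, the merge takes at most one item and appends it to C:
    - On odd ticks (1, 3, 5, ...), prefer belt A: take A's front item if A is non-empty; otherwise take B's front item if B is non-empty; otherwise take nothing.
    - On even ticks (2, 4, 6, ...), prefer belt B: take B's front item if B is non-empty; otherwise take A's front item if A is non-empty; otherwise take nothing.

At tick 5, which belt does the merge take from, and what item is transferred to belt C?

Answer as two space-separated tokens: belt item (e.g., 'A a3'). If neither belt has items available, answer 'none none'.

Answer: A flask

Derivation:
Tick 1: prefer A, take keg from A; A=[gear,flask,tile] B=[peg,joint] C=[keg]
Tick 2: prefer B, take peg from B; A=[gear,flask,tile] B=[joint] C=[keg,peg]
Tick 3: prefer A, take gear from A; A=[flask,tile] B=[joint] C=[keg,peg,gear]
Tick 4: prefer B, take joint from B; A=[flask,tile] B=[-] C=[keg,peg,gear,joint]
Tick 5: prefer A, take flask from A; A=[tile] B=[-] C=[keg,peg,gear,joint,flask]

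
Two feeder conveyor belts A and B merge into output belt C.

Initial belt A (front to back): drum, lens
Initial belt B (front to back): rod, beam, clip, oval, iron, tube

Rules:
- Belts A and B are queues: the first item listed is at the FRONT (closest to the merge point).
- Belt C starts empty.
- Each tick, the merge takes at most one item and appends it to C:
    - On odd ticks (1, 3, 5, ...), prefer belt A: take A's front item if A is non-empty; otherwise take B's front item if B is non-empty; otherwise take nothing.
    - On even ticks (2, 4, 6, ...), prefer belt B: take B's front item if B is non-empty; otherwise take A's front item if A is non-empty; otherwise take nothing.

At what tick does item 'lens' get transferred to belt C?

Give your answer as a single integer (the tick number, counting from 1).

Answer: 3

Derivation:
Tick 1: prefer A, take drum from A; A=[lens] B=[rod,beam,clip,oval,iron,tube] C=[drum]
Tick 2: prefer B, take rod from B; A=[lens] B=[beam,clip,oval,iron,tube] C=[drum,rod]
Tick 3: prefer A, take lens from A; A=[-] B=[beam,clip,oval,iron,tube] C=[drum,rod,lens]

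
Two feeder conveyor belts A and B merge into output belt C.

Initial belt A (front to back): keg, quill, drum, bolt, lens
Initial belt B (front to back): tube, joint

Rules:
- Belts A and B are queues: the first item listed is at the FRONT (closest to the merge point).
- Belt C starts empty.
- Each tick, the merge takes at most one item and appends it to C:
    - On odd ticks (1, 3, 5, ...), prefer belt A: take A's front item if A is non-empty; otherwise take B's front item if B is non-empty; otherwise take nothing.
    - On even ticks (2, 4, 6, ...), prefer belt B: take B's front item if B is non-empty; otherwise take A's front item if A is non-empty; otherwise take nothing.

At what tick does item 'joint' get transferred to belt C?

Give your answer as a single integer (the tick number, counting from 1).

Tick 1: prefer A, take keg from A; A=[quill,drum,bolt,lens] B=[tube,joint] C=[keg]
Tick 2: prefer B, take tube from B; A=[quill,drum,bolt,lens] B=[joint] C=[keg,tube]
Tick 3: prefer A, take quill from A; A=[drum,bolt,lens] B=[joint] C=[keg,tube,quill]
Tick 4: prefer B, take joint from B; A=[drum,bolt,lens] B=[-] C=[keg,tube,quill,joint]

Answer: 4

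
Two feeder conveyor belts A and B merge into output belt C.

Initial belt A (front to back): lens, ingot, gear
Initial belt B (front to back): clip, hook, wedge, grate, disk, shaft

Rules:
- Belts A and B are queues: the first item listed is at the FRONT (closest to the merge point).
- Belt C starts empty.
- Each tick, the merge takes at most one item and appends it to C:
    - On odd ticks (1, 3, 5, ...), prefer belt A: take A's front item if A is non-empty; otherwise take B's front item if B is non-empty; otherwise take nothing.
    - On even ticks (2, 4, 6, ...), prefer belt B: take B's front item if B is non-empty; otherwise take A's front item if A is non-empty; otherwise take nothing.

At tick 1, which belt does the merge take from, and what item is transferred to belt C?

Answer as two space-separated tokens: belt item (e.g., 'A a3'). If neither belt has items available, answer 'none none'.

Answer: A lens

Derivation:
Tick 1: prefer A, take lens from A; A=[ingot,gear] B=[clip,hook,wedge,grate,disk,shaft] C=[lens]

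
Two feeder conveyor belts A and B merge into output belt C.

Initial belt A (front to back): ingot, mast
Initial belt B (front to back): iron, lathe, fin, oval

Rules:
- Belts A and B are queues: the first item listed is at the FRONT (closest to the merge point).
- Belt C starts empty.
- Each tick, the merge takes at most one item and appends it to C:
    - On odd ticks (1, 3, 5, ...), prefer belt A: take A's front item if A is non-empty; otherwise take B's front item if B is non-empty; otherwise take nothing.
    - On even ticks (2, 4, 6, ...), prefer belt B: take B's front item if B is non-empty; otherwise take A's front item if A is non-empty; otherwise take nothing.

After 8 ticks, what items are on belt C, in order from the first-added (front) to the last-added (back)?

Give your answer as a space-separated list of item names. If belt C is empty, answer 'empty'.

Answer: ingot iron mast lathe fin oval

Derivation:
Tick 1: prefer A, take ingot from A; A=[mast] B=[iron,lathe,fin,oval] C=[ingot]
Tick 2: prefer B, take iron from B; A=[mast] B=[lathe,fin,oval] C=[ingot,iron]
Tick 3: prefer A, take mast from A; A=[-] B=[lathe,fin,oval] C=[ingot,iron,mast]
Tick 4: prefer B, take lathe from B; A=[-] B=[fin,oval] C=[ingot,iron,mast,lathe]
Tick 5: prefer A, take fin from B; A=[-] B=[oval] C=[ingot,iron,mast,lathe,fin]
Tick 6: prefer B, take oval from B; A=[-] B=[-] C=[ingot,iron,mast,lathe,fin,oval]
Tick 7: prefer A, both empty, nothing taken; A=[-] B=[-] C=[ingot,iron,mast,lathe,fin,oval]
Tick 8: prefer B, both empty, nothing taken; A=[-] B=[-] C=[ingot,iron,mast,lathe,fin,oval]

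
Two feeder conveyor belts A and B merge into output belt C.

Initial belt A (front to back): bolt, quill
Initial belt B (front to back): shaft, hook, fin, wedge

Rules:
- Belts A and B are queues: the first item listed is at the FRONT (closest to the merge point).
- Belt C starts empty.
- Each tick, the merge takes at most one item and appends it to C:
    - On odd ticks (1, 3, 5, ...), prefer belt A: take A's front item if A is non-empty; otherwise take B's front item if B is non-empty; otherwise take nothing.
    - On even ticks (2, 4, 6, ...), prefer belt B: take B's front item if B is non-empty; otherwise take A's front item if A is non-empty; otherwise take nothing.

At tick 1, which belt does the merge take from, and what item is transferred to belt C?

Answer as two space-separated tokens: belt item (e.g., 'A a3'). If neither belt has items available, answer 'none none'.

Answer: A bolt

Derivation:
Tick 1: prefer A, take bolt from A; A=[quill] B=[shaft,hook,fin,wedge] C=[bolt]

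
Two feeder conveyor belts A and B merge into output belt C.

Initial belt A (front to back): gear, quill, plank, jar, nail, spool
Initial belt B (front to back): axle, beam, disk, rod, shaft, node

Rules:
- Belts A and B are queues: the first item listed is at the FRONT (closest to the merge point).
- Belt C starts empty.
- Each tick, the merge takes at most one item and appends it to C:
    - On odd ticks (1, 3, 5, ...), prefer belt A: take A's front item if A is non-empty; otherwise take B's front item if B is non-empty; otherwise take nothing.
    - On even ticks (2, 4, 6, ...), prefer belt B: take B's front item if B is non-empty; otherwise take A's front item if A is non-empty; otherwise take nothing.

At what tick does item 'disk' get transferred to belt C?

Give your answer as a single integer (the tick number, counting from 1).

Tick 1: prefer A, take gear from A; A=[quill,plank,jar,nail,spool] B=[axle,beam,disk,rod,shaft,node] C=[gear]
Tick 2: prefer B, take axle from B; A=[quill,plank,jar,nail,spool] B=[beam,disk,rod,shaft,node] C=[gear,axle]
Tick 3: prefer A, take quill from A; A=[plank,jar,nail,spool] B=[beam,disk,rod,shaft,node] C=[gear,axle,quill]
Tick 4: prefer B, take beam from B; A=[plank,jar,nail,spool] B=[disk,rod,shaft,node] C=[gear,axle,quill,beam]
Tick 5: prefer A, take plank from A; A=[jar,nail,spool] B=[disk,rod,shaft,node] C=[gear,axle,quill,beam,plank]
Tick 6: prefer B, take disk from B; A=[jar,nail,spool] B=[rod,shaft,node] C=[gear,axle,quill,beam,plank,disk]

Answer: 6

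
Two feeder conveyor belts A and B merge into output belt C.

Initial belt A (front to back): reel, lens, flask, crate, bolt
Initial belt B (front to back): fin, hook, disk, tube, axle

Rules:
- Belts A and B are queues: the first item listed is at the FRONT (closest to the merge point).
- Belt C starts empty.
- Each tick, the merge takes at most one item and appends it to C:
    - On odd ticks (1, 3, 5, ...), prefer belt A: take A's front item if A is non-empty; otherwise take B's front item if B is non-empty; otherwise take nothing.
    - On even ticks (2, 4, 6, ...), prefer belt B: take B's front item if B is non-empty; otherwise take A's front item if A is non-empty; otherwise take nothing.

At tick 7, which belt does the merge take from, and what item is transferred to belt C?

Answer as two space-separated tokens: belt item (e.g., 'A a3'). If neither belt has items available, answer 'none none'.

Answer: A crate

Derivation:
Tick 1: prefer A, take reel from A; A=[lens,flask,crate,bolt] B=[fin,hook,disk,tube,axle] C=[reel]
Tick 2: prefer B, take fin from B; A=[lens,flask,crate,bolt] B=[hook,disk,tube,axle] C=[reel,fin]
Tick 3: prefer A, take lens from A; A=[flask,crate,bolt] B=[hook,disk,tube,axle] C=[reel,fin,lens]
Tick 4: prefer B, take hook from B; A=[flask,crate,bolt] B=[disk,tube,axle] C=[reel,fin,lens,hook]
Tick 5: prefer A, take flask from A; A=[crate,bolt] B=[disk,tube,axle] C=[reel,fin,lens,hook,flask]
Tick 6: prefer B, take disk from B; A=[crate,bolt] B=[tube,axle] C=[reel,fin,lens,hook,flask,disk]
Tick 7: prefer A, take crate from A; A=[bolt] B=[tube,axle] C=[reel,fin,lens,hook,flask,disk,crate]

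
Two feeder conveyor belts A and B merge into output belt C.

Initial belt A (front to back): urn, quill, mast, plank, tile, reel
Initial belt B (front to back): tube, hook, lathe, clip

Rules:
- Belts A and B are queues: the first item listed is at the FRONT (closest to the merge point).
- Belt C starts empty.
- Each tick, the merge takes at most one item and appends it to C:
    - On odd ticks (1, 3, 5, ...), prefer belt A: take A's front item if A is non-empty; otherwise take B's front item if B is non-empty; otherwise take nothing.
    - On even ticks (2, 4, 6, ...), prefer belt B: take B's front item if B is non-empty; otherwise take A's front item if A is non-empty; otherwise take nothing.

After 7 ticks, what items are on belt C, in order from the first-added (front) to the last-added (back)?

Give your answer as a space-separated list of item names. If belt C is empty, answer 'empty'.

Tick 1: prefer A, take urn from A; A=[quill,mast,plank,tile,reel] B=[tube,hook,lathe,clip] C=[urn]
Tick 2: prefer B, take tube from B; A=[quill,mast,plank,tile,reel] B=[hook,lathe,clip] C=[urn,tube]
Tick 3: prefer A, take quill from A; A=[mast,plank,tile,reel] B=[hook,lathe,clip] C=[urn,tube,quill]
Tick 4: prefer B, take hook from B; A=[mast,plank,tile,reel] B=[lathe,clip] C=[urn,tube,quill,hook]
Tick 5: prefer A, take mast from A; A=[plank,tile,reel] B=[lathe,clip] C=[urn,tube,quill,hook,mast]
Tick 6: prefer B, take lathe from B; A=[plank,tile,reel] B=[clip] C=[urn,tube,quill,hook,mast,lathe]
Tick 7: prefer A, take plank from A; A=[tile,reel] B=[clip] C=[urn,tube,quill,hook,mast,lathe,plank]

Answer: urn tube quill hook mast lathe plank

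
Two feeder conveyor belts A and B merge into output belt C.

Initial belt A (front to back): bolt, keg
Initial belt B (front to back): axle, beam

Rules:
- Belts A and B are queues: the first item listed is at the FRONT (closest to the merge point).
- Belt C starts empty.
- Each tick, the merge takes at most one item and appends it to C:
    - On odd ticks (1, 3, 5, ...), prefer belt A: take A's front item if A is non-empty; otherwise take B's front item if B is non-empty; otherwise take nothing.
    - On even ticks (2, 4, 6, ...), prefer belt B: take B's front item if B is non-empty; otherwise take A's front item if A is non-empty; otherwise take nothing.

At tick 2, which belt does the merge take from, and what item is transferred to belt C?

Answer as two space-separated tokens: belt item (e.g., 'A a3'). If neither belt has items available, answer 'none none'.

Tick 1: prefer A, take bolt from A; A=[keg] B=[axle,beam] C=[bolt]
Tick 2: prefer B, take axle from B; A=[keg] B=[beam] C=[bolt,axle]

Answer: B axle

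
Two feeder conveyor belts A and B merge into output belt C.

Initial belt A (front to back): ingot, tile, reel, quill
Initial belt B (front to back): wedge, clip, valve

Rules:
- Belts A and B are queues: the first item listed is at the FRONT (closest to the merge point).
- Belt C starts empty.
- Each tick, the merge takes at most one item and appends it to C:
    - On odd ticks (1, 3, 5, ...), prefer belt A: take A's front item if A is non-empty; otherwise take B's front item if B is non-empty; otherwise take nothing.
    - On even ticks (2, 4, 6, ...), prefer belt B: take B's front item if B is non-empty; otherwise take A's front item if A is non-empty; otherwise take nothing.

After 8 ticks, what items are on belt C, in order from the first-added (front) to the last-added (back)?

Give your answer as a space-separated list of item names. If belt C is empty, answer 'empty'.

Tick 1: prefer A, take ingot from A; A=[tile,reel,quill] B=[wedge,clip,valve] C=[ingot]
Tick 2: prefer B, take wedge from B; A=[tile,reel,quill] B=[clip,valve] C=[ingot,wedge]
Tick 3: prefer A, take tile from A; A=[reel,quill] B=[clip,valve] C=[ingot,wedge,tile]
Tick 4: prefer B, take clip from B; A=[reel,quill] B=[valve] C=[ingot,wedge,tile,clip]
Tick 5: prefer A, take reel from A; A=[quill] B=[valve] C=[ingot,wedge,tile,clip,reel]
Tick 6: prefer B, take valve from B; A=[quill] B=[-] C=[ingot,wedge,tile,clip,reel,valve]
Tick 7: prefer A, take quill from A; A=[-] B=[-] C=[ingot,wedge,tile,clip,reel,valve,quill]
Tick 8: prefer B, both empty, nothing taken; A=[-] B=[-] C=[ingot,wedge,tile,clip,reel,valve,quill]

Answer: ingot wedge tile clip reel valve quill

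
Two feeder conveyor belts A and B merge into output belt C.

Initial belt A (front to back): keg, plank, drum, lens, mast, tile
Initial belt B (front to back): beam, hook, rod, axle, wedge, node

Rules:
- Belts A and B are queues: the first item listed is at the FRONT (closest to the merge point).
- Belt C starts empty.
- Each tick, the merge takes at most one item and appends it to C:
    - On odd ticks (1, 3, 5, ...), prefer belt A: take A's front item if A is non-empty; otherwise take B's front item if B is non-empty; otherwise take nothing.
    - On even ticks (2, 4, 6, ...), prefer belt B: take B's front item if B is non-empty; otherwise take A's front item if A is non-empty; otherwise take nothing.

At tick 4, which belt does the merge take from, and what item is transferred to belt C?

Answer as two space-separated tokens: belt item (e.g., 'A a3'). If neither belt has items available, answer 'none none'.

Answer: B hook

Derivation:
Tick 1: prefer A, take keg from A; A=[plank,drum,lens,mast,tile] B=[beam,hook,rod,axle,wedge,node] C=[keg]
Tick 2: prefer B, take beam from B; A=[plank,drum,lens,mast,tile] B=[hook,rod,axle,wedge,node] C=[keg,beam]
Tick 3: prefer A, take plank from A; A=[drum,lens,mast,tile] B=[hook,rod,axle,wedge,node] C=[keg,beam,plank]
Tick 4: prefer B, take hook from B; A=[drum,lens,mast,tile] B=[rod,axle,wedge,node] C=[keg,beam,plank,hook]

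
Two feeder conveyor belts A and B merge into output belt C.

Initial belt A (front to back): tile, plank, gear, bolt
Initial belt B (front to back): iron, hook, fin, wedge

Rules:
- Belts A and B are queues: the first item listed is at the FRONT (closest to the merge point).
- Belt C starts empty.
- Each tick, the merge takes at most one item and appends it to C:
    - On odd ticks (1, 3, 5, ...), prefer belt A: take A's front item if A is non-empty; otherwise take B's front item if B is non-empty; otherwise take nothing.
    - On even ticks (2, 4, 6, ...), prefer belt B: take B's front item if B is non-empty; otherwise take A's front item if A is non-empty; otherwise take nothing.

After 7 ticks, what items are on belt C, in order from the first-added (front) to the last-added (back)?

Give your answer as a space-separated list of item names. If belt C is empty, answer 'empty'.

Answer: tile iron plank hook gear fin bolt

Derivation:
Tick 1: prefer A, take tile from A; A=[plank,gear,bolt] B=[iron,hook,fin,wedge] C=[tile]
Tick 2: prefer B, take iron from B; A=[plank,gear,bolt] B=[hook,fin,wedge] C=[tile,iron]
Tick 3: prefer A, take plank from A; A=[gear,bolt] B=[hook,fin,wedge] C=[tile,iron,plank]
Tick 4: prefer B, take hook from B; A=[gear,bolt] B=[fin,wedge] C=[tile,iron,plank,hook]
Tick 5: prefer A, take gear from A; A=[bolt] B=[fin,wedge] C=[tile,iron,plank,hook,gear]
Tick 6: prefer B, take fin from B; A=[bolt] B=[wedge] C=[tile,iron,plank,hook,gear,fin]
Tick 7: prefer A, take bolt from A; A=[-] B=[wedge] C=[tile,iron,plank,hook,gear,fin,bolt]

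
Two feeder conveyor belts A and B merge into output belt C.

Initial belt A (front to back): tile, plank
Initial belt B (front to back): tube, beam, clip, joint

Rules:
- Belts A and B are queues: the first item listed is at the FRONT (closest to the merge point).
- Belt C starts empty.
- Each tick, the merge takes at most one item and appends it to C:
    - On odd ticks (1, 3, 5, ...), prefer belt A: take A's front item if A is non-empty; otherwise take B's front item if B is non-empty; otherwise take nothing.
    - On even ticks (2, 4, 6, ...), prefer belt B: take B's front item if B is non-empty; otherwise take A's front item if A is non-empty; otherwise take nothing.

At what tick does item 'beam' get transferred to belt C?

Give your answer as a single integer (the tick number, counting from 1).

Tick 1: prefer A, take tile from A; A=[plank] B=[tube,beam,clip,joint] C=[tile]
Tick 2: prefer B, take tube from B; A=[plank] B=[beam,clip,joint] C=[tile,tube]
Tick 3: prefer A, take plank from A; A=[-] B=[beam,clip,joint] C=[tile,tube,plank]
Tick 4: prefer B, take beam from B; A=[-] B=[clip,joint] C=[tile,tube,plank,beam]

Answer: 4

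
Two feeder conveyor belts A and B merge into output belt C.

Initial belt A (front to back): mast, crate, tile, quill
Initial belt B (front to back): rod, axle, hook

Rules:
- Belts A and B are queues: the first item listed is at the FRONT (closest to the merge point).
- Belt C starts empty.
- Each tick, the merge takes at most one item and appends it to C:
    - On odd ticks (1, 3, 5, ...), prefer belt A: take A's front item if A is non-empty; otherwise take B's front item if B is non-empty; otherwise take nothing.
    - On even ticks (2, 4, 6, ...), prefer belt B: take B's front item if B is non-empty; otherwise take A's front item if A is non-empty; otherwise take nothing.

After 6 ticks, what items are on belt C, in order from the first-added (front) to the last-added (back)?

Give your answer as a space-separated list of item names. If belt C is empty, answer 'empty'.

Answer: mast rod crate axle tile hook

Derivation:
Tick 1: prefer A, take mast from A; A=[crate,tile,quill] B=[rod,axle,hook] C=[mast]
Tick 2: prefer B, take rod from B; A=[crate,tile,quill] B=[axle,hook] C=[mast,rod]
Tick 3: prefer A, take crate from A; A=[tile,quill] B=[axle,hook] C=[mast,rod,crate]
Tick 4: prefer B, take axle from B; A=[tile,quill] B=[hook] C=[mast,rod,crate,axle]
Tick 5: prefer A, take tile from A; A=[quill] B=[hook] C=[mast,rod,crate,axle,tile]
Tick 6: prefer B, take hook from B; A=[quill] B=[-] C=[mast,rod,crate,axle,tile,hook]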